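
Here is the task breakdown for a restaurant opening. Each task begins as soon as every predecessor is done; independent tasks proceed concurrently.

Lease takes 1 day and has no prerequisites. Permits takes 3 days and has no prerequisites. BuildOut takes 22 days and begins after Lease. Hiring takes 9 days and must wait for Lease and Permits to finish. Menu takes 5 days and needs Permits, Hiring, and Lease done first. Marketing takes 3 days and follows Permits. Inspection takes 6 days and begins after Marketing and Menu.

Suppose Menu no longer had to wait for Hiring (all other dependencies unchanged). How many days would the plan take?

23

Before: longest chain Lease→BuildOut = 1+22 = 23, finish 23.
Without Hiring→Menu, Menu's earliest start moves from 12 to 3.
New critical path: Lease→BuildOut = 1+22 = 23 ⇒ 23 days.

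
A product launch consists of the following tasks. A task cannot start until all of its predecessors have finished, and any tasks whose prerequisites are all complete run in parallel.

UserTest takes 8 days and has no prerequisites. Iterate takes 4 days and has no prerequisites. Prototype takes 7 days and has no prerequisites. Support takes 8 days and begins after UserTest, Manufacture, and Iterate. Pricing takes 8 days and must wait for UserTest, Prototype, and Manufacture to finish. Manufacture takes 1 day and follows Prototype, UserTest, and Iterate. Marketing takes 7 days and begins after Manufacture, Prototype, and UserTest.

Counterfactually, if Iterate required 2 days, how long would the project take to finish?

17

The binding path is UserTest→Manufacture→Pricing = 8+1+8 = 17; finish at 17 days.
Iterate is off the critical path — its longest chain is 13 days, giving 4 of slack.
That remains the longest chain; total 17 days.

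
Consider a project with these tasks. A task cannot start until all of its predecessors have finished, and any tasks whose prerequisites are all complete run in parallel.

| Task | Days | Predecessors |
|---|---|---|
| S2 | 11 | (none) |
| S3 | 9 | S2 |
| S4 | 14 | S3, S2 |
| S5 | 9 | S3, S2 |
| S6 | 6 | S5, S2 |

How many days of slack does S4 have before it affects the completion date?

1

The longest chain is S2→S3→S5→S6 = 11+9+9+6 = 35; overall finish 35 days.
The longest chain containing S4 totals 34 days.
Float = 35 − 34 = 1.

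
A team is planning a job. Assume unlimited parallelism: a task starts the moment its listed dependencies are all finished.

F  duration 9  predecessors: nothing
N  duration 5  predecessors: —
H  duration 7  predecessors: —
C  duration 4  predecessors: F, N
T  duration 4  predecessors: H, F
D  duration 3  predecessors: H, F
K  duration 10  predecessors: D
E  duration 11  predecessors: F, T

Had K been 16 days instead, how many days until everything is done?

Critical path before the change: F→T→E = 9+4+11 = 24 giving 24 days.
K has 2 days of float (longest path through it is 22).
The binding chain switches to F→D→K = 9+3+16 = 28; finish 28 days.

28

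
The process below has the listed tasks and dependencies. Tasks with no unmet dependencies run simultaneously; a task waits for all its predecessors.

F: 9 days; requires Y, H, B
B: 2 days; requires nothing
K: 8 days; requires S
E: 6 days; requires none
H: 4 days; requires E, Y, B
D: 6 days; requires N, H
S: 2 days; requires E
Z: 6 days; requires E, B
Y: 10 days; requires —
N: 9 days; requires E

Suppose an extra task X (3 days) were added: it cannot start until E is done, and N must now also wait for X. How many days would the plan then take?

Originally the plan takes 23 days.
With X inserted, N now waits for max(E, X).
New critical path: E→X→N→D = 6+3+9+6 = 24 ⇒ 24 days.

24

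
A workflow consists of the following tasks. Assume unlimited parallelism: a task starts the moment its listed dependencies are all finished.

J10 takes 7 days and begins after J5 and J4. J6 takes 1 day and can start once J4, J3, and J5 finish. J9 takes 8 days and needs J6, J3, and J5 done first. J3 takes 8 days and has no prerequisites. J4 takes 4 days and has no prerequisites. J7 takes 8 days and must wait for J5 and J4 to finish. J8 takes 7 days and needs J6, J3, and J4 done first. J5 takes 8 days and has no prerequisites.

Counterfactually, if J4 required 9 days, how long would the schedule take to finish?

18

As given, the longest chain is J3→J6→J9 = 8+1+8 = 17, so the finish is 17 days.
J4 has 4 days of float (longest path through it is 13).
The binding chain switches to J4→J6→J9 = 9+1+8 = 18; finish 18 days.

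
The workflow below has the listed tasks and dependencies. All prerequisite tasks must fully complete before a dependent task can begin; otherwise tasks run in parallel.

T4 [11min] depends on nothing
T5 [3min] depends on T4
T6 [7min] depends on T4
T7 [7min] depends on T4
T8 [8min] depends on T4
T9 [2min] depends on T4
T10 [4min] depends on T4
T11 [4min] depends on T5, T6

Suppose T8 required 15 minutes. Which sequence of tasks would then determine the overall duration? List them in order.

T4, T8

As given, the longest chain is T4→T6→T11 = 11+7+4 = 22, so the finish is 22 minutes.
T8 has 3 minutes of float (longest path through it is 19).
New critical path: T4→T8 = 11+15 = 26 ⇒ 26 minutes.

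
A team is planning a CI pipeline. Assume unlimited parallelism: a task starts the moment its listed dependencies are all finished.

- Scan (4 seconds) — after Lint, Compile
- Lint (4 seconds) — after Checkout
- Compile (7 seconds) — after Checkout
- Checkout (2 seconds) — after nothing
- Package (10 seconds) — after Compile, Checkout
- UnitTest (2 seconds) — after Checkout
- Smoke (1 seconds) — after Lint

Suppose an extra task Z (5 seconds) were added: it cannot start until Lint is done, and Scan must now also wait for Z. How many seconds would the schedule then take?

19

Originally the schedule takes 19 seconds.
With Z inserted, Scan now waits for max(Lint, Compile, Z).
New critical path: Checkout→Compile→Package = 2+7+10 = 19 ⇒ 19 seconds.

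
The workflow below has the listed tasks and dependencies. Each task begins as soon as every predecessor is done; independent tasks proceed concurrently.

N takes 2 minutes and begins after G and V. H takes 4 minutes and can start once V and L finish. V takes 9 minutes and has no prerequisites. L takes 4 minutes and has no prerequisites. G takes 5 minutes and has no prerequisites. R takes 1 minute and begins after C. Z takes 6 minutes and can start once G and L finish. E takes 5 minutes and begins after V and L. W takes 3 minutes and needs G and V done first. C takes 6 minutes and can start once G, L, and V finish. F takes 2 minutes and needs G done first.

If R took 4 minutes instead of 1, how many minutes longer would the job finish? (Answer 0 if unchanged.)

3

Baseline: V→C→R = 9+6+1 = 16 → 16 minutes.
Since R is critical, the +3 change carries straight to that chain (now 19 minutes).
The critical path is still V→C→R; finish is now 19 minutes.
Change in finish: 19 − 16 = +3 minutes.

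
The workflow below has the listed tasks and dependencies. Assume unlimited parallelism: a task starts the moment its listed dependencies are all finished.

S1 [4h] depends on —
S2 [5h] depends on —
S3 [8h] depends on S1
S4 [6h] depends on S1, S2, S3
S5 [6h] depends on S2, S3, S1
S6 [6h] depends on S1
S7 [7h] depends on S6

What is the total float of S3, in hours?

Critical path: S1→S3→S4 = 4+8+6 = 18, so the finish is 18 hours.
Longest path through S3: 18 hours (earliest finish 12, latest finish 12).
So S3 can slip 12 − 12 = 0 hours.

0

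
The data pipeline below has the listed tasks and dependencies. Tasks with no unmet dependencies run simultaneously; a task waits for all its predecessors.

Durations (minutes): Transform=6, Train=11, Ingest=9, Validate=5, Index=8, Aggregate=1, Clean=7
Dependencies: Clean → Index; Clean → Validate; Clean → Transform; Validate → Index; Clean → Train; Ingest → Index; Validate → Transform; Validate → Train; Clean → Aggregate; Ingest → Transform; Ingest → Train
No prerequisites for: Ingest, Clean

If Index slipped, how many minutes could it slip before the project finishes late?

Clean→Validate→Train = 7+5+11 = 23 sets the makespan at 23 minutes.
Longest path through Index: 20 minutes (earliest finish 20, latest finish 23).
Float = 23 − 20 = 3.

3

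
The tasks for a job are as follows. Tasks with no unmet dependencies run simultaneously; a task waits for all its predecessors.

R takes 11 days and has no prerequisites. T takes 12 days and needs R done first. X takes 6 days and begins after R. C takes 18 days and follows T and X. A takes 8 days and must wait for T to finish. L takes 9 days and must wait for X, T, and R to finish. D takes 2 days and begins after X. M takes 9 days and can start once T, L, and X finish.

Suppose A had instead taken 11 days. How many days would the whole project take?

Baseline: R→T→C = 11+12+18 = 41 → 41 days.
A has 10 days of float (longest path through it is 31).
No other chain overtakes it, so the finish is 41 days.

41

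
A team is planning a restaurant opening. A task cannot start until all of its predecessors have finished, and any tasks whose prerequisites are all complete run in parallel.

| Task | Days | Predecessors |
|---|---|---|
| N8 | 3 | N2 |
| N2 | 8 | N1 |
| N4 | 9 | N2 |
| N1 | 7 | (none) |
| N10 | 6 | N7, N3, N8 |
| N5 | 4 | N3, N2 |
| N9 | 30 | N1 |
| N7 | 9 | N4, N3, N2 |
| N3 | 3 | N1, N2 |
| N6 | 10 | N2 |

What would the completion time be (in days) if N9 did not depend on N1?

Original critical path: N1→N2→N4→N7→N10 = 7+8+9+9+6 = 39 ⇒ 39 days.
Without N1→N9, N9's earliest start moves from 7 to 0.
New critical path: N1→N2→N4→N7→N10 = 7+8+9+9+6 = 39 ⇒ 39 days.

39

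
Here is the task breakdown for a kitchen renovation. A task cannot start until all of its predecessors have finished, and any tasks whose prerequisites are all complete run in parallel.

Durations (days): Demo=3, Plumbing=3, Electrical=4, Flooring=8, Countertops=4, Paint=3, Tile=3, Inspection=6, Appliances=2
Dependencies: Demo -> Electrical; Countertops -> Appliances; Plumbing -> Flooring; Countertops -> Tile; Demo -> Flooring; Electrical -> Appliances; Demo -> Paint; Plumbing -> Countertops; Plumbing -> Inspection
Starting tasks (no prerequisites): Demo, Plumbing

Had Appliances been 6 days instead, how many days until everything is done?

13

The binding path is Demo→Flooring = 3+8 = 11; finish at 11 days.
Appliances is off the critical path — its longest chain is 9 days, giving 2 of slack.
Now Demo→Electrical→Appliances = 3+4+6 = 13 is longest, so the finish becomes 13 days.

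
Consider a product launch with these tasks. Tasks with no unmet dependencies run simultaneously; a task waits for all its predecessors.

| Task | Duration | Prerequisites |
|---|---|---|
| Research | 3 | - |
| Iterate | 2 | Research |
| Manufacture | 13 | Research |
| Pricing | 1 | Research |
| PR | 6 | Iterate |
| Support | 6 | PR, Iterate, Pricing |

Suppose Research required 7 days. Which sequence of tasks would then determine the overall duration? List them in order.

Research, Iterate, PR, Support

As given, the longest chain is Research→Iterate→PR→Support = 3+2+6+6 = 17, so the finish is 17 days.
Research is on the critical path; changing it to 7 makes that path 21 days.
That remains the longest chain; total 21 days.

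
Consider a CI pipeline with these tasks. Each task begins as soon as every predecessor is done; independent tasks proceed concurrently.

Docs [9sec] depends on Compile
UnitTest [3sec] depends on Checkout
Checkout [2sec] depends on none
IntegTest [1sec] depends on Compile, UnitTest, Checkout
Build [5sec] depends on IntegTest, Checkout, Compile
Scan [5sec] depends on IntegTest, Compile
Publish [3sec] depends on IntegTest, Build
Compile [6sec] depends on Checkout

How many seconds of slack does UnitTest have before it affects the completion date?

Checkout→Compile→IntegTest→Build→Publish = 2+6+1+5+3 = 17 sets the makespan at 17 seconds.
Longest path through UnitTest: 14 seconds (earliest finish 5, latest finish 8).
Float = 17 − 14 = 3.

3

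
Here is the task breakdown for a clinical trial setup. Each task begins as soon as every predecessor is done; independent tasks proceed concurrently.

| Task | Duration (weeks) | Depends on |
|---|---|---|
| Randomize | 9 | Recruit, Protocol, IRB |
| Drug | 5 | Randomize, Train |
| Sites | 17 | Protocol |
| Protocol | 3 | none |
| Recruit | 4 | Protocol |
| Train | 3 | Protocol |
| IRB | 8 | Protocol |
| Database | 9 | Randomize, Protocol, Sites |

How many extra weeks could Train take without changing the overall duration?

Critical path: Protocol→IRB→Randomize→Database = 3+8+9+9 = 29, so the finish is 29 weeks.
Longest path through Train: 11 weeks (earliest finish 6, latest finish 24).
Float = 29 − 11 = 18.

18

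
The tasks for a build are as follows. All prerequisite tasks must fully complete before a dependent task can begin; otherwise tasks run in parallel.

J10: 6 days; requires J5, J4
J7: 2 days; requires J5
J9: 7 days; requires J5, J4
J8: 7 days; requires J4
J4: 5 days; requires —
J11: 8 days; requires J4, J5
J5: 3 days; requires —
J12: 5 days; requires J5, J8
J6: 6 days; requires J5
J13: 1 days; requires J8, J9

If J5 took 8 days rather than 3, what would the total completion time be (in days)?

17

As given, the longest chain is J4→J8→J12 = 5+7+5 = 17, so the finish is 17 days.
J5 has 6 days of float (longest path through it is 11).
No other chain overtakes it, so the finish is 17 days.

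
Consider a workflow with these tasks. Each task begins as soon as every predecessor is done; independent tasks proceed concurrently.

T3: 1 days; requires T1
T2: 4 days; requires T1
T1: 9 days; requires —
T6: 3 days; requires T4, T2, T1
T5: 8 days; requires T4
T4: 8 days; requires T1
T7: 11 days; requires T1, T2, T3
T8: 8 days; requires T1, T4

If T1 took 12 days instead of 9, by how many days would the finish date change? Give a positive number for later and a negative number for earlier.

Actual critical path: T1→T4→T5 = 9+8+8 = 25 ⇒ 25 days.
T1 is on the critical path; changing it to 12 makes that path 28 days.
That remains the longest chain; total 28 days.
Change in finish: 28 − 25 = +3 days.

3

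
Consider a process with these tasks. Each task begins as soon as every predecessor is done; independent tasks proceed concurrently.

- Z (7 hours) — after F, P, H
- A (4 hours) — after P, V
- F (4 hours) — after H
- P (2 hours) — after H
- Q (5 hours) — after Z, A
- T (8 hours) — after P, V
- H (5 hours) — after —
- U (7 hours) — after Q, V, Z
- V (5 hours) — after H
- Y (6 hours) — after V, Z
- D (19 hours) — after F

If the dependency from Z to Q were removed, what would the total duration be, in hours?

Before: longest chain H→F→Z→Q→U = 5+4+7+5+7 = 28, finish 28.
Without Z→Q, Q's earliest start moves from 16 to 14.
After: H→F→D = 5+4+19 = 28 → 28 hours.

28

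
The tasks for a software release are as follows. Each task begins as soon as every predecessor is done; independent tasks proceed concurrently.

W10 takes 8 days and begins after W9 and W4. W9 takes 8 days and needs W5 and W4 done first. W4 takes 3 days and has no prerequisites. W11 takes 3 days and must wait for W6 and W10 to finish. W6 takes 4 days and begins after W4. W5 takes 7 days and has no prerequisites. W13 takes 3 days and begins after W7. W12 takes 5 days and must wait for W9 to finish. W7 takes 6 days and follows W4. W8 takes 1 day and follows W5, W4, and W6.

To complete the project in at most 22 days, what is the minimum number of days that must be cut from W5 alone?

4

Current finish: 26 days; target: 22.
W5 is on every critical path, so each day cut from W5 cuts the finish by one (this holds down to a finish of 22).
Need 26 − 22 = 4 days off W5 → W5 becomes 3 days, finish becomes 22.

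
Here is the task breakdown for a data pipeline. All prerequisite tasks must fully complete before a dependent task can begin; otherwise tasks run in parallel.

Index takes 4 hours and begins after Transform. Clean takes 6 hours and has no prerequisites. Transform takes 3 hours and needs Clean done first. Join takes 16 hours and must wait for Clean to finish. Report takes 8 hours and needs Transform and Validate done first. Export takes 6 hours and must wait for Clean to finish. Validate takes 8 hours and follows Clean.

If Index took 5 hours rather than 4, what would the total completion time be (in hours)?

22

The binding path is Clean→Validate→Report = 6+8+8 = 22; finish at 22 hours.
The longest path through Index is only 13 hours, so Index has float 9.
No other chain overtakes it, so the finish is 22 hours.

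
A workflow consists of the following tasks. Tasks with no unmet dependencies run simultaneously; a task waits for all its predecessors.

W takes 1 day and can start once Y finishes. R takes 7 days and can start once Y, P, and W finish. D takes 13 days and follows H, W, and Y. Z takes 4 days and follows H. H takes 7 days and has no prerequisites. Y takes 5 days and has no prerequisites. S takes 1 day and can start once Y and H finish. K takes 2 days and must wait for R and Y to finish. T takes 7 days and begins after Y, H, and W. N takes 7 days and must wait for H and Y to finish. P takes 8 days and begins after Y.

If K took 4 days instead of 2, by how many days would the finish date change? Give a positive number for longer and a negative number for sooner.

The binding path is Y→P→R→K = 5+8+7+2 = 22; finish at 22 days.
Since K is critical, the +2 change carries straight to that chain (now 24 days).
No other chain overtakes it, so the finish is 24 days.
Change in finish: 24 − 22 = +2 days.

2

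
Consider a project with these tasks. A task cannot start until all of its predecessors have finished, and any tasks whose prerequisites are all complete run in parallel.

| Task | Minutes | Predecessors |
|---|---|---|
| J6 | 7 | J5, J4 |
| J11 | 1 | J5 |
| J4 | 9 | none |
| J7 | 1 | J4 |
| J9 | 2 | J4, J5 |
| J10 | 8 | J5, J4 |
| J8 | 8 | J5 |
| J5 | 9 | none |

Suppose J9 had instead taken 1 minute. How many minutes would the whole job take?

17

Critical path before the change: J4→J10 = 9+8 = 17 giving 17 minutes.
J9 has 6 minutes of float (longest path through it is 11).
That remains the longest chain; total 17 minutes.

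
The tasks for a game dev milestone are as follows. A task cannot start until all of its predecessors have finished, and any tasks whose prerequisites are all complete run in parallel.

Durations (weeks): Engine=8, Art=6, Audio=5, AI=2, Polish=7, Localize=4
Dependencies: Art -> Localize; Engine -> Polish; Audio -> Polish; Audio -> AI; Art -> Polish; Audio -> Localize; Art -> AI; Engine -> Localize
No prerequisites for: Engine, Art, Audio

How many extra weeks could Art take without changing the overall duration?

2

The longest chain is Engine→Polish = 8+7 = 15; overall finish 15 weeks.
Art finishes as early as 6 and must finish by 8.
Float = 15 − 13 = 2.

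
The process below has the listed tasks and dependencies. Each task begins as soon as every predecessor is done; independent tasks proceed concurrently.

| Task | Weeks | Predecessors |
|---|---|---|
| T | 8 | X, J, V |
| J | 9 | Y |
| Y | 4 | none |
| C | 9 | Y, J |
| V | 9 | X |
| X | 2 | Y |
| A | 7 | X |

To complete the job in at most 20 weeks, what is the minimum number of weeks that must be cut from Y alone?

3

Current finish: 23 weeks; target: 20.
Y is on every critical path, so each week cut from Y cuts the finish by one (this holds down to a finish of 20).
Need 23 − 20 = 3 weeks off Y → Y becomes 1 week, finish becomes 20.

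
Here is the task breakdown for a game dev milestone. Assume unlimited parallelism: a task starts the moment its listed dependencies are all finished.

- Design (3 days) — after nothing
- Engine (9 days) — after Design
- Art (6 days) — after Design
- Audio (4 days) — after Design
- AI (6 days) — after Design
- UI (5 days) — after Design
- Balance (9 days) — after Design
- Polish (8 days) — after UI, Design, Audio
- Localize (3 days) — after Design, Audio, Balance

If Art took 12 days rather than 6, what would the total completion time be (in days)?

The binding path is Design→UI→Polish = 3+5+8 = 16; finish at 16 days.
The longest path through Art is only 9 days, so Art has float 7.
The critical path is still Design→UI→Polish; finish is now 16 days.

16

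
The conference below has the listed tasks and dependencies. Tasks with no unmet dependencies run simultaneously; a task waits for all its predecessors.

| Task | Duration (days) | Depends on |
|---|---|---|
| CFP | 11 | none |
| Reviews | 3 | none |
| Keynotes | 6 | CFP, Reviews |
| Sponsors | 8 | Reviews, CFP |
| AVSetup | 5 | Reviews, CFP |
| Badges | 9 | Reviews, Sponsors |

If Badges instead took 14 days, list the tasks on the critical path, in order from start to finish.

CFP, Sponsors, Badges

The binding path is CFP→Sponsors→Badges = 11+8+9 = 28; finish at 28 days.
Since Badges is critical, the +5 change carries straight to that chain (now 33 days).
That remains the longest chain; total 33 days.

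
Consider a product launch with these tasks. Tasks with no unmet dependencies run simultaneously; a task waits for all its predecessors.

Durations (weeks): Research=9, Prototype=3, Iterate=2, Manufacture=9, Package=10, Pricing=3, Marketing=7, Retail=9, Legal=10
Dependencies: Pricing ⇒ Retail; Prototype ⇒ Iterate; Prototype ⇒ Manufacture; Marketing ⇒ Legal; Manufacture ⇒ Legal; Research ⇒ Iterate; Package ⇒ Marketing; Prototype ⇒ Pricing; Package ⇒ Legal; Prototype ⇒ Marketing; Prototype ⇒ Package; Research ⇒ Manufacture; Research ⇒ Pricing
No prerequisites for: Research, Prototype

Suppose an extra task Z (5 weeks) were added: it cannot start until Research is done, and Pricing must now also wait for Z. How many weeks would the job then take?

30

Originally the job takes 30 weeks.
With Z inserted, Pricing now waits for max(Prototype, Research, Z).
New critical path: Prototype→Package→Marketing→Legal = 3+10+7+10 = 30 ⇒ 30 weeks.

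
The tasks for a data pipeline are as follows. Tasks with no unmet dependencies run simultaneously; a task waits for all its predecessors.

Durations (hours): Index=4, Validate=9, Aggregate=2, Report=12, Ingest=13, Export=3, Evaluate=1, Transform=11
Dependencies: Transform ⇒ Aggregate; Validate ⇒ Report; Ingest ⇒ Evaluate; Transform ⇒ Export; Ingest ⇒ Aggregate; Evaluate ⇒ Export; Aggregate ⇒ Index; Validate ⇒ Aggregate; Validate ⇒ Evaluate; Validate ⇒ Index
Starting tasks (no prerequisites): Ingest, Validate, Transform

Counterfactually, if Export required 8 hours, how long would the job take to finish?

The binding path is Validate→Report = 9+12 = 21; finish at 21 hours.
Export is off the critical path — its longest chain is 17 hours, giving 4 of slack.
Now Ingest→Evaluate→Export = 13+1+8 = 22 is longest, so the finish becomes 22 hours.

22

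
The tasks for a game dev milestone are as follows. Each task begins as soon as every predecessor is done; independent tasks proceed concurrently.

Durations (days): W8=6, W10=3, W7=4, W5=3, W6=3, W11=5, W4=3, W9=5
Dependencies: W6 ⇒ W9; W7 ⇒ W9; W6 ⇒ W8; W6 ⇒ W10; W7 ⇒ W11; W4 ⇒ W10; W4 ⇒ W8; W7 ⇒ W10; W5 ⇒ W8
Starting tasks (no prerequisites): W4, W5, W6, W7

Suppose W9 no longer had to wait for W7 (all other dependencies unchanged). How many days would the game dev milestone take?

9

Original critical path: W4→W8 = 3+6 = 9 ⇒ 9 days.
Without W7→W9, W9's earliest start moves from 4 to 3.
After: W4→W8 = 3+6 = 9 → 9 days.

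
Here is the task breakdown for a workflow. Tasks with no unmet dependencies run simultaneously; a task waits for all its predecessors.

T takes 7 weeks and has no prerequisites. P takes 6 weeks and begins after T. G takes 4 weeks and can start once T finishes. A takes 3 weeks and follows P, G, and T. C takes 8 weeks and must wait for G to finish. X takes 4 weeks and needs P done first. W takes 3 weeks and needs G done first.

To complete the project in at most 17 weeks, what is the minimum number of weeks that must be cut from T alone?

2

Current finish: 19 weeks; target: 17.
T is on every critical path, so each week cut from T cuts the finish by one (this holds down to a finish of 13).
Need 19 − 17 = 2 weeks off T → T becomes 5 weeks, finish becomes 17.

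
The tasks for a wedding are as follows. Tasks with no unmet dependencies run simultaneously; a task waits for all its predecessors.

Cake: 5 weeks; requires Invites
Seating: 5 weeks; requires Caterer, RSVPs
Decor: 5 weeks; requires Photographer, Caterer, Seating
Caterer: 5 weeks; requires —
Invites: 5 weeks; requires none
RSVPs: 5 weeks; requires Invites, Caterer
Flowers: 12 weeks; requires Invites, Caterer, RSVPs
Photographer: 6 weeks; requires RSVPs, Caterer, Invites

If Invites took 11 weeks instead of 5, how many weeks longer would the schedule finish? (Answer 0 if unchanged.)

6

Critical path before the change: Invites→RSVPs→Flowers = 5+5+12 = 22 giving 22 weeks.
Invites lies on that path, so at 11 weeks the path becomes 28 weeks.
No other chain overtakes it, so the finish is 28 weeks.
Change in finish: 28 − 22 = +6 weeks.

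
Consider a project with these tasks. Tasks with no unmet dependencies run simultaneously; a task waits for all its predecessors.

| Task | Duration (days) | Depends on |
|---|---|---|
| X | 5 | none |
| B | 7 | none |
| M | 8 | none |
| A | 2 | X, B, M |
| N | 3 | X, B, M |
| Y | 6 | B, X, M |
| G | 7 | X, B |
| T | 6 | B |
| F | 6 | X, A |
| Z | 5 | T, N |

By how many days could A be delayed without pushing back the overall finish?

2

B→T→Z = 7+6+5 = 18 sets the makespan at 18 days.
A finishes as early as 10 and must finish by 12.
Slack of A = 10 − 8 = 2 days.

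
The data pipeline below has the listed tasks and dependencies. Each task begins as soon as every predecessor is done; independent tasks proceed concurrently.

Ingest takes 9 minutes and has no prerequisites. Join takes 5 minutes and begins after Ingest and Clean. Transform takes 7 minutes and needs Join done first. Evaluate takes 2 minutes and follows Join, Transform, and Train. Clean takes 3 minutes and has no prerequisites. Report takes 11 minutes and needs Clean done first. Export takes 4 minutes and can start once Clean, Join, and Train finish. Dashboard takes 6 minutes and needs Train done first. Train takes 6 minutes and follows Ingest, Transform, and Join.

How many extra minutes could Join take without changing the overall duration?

0

Ingest→Join→Transform→Train→Dashboard = 9+5+7+6+6 = 33 sets the makespan at 33 minutes.
Join finishes as early as 14 and must finish by 14.
So Join can slip 14 − 14 = 0 minutes.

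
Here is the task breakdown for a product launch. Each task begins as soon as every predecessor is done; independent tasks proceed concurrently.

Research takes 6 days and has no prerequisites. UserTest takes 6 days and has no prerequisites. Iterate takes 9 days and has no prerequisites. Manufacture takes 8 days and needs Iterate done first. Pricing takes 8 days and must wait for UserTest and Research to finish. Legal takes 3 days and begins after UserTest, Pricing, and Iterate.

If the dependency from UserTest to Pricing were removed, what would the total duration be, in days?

With the dependency in place, Research→Pricing→Legal = 6+8+3 = 17 sets the finish at 17 days.
Dropping UserTest→Pricing doesn't change Pricing's earliest start (6); another predecessor still binds.
The longest chain is now Research→Pricing→Legal = 6+8+3 = 17, so the schedule takes 17 days.

17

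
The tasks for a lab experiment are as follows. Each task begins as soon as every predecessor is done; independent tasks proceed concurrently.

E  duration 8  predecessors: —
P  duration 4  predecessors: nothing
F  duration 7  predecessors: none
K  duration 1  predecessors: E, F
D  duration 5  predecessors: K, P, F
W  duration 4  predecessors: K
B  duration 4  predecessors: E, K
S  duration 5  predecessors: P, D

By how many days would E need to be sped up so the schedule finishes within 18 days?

1

Current finish: 19 days; target: 18.
E is on every critical path, so each day cut from E cuts the finish by one (this holds down to a finish of 18).
Need 19 − 18 = 1 day off E → E becomes 7 days, finish becomes 18.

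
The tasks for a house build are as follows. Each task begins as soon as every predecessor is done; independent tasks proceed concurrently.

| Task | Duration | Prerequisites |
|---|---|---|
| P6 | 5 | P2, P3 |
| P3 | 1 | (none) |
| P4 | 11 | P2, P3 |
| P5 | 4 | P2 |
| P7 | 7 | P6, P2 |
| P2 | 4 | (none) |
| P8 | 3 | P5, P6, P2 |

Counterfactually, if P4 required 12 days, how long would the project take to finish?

16

As given, the longest chain is P2→P6→P7 = 4+5+7 = 16, so the finish is 16 days.
P4 is off the critical path — its longest chain is 15 days, giving 1 of slack.
The binding chain switches to P2→P4 = 4+12 = 16; finish 16 days.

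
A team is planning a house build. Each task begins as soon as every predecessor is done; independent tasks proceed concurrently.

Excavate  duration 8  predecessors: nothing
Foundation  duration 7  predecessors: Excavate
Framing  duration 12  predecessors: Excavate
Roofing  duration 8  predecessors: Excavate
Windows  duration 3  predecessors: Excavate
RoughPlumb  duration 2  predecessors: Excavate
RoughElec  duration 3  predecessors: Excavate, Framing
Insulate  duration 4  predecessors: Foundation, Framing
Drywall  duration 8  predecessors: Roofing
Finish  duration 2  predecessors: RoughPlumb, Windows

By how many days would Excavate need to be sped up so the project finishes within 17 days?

7

Current finish: 24 days; target: 17.
Excavate is on every critical path, so each day cut from Excavate cuts the finish by one (this holds down to a finish of 17).
Need 24 − 17 = 7 days off Excavate → Excavate becomes 1 day, finish becomes 17.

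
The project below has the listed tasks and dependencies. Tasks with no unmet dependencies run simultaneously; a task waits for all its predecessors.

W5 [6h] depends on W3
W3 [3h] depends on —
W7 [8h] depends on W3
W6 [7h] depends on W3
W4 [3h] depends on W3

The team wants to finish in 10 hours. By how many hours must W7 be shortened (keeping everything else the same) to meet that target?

1

Current finish: 11 hours; target: 10.
W7 is on every critical path, so each hour cut from W7 cuts the finish by one (this holds down to a finish of 10).
Need 11 − 10 = 1 hour off W7 → W7 becomes 7 hours, finish becomes 10.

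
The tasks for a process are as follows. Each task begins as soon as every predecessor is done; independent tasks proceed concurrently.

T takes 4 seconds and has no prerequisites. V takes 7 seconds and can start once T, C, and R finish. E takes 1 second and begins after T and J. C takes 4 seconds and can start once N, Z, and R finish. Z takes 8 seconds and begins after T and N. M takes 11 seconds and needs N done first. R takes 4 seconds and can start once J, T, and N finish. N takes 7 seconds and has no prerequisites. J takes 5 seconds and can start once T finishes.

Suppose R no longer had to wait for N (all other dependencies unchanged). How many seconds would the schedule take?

Before: longest chain N→Z→C→V = 7+8+4+7 = 26, finish 26.
Dropping N→R doesn't change R's earliest start (9); another predecessor still binds.
The longest chain is now N→Z→C→V = 7+8+4+7 = 26, so the schedule takes 26 seconds.

26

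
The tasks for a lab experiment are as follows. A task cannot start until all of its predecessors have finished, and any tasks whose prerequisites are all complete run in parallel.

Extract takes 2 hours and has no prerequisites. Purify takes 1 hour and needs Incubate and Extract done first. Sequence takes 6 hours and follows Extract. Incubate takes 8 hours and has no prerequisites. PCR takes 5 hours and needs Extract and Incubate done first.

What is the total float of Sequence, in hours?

5

Incubate→PCR = 8+5 = 13 sets the makespan at 13 hours.
The longest chain containing Sequence totals 8 hours.
Float = 13 − 8 = 5.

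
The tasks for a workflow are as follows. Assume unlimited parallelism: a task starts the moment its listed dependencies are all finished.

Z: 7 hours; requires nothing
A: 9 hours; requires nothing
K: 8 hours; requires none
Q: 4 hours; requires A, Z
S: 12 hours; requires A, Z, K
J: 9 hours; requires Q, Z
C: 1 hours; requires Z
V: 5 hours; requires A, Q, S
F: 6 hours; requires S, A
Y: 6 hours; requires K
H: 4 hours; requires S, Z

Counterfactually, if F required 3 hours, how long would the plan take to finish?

26

Critical path before the change: A→S→F = 9+12+6 = 27 giving 27 hours.
F is on the critical path; changing it to 3 makes that path 24 hours.
New critical path: A→S→V = 9+12+5 = 26 ⇒ 26 hours.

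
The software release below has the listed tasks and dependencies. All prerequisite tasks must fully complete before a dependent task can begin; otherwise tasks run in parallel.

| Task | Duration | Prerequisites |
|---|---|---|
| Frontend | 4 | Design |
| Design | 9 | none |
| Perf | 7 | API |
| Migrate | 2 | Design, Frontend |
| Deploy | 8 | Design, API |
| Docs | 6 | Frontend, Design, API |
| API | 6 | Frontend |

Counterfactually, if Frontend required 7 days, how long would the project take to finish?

30

As given, the longest chain is Design→Frontend→API→Deploy = 9+4+6+8 = 27, so the finish is 27 days.
Frontend is on the critical path; changing it to 7 makes that path 30 days.
That remains the longest chain; total 30 days.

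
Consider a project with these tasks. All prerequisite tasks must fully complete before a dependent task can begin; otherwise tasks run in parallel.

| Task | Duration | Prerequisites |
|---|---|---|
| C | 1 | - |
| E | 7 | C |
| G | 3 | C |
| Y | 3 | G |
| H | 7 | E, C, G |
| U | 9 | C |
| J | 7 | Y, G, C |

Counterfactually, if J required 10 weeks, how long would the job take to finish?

17

Baseline: C→E→H = 1+7+7 = 15 → 15 weeks.
J has 1 week of float (longest path through it is 14).
New critical path: C→G→Y→J = 1+3+3+10 = 17 ⇒ 17 weeks.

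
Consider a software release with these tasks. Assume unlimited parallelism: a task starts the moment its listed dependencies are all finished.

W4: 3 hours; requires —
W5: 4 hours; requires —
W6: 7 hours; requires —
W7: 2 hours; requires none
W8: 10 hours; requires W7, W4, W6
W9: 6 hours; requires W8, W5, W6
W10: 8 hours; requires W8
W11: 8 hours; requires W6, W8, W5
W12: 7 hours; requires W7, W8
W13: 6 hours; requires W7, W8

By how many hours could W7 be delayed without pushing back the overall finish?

5

W6→W8→W10 = 7+10+8 = 25 sets the makespan at 25 hours.
The longest chain containing W7 totals 20 hours.
Slack of W7 = 5 − 0 = 5 hours.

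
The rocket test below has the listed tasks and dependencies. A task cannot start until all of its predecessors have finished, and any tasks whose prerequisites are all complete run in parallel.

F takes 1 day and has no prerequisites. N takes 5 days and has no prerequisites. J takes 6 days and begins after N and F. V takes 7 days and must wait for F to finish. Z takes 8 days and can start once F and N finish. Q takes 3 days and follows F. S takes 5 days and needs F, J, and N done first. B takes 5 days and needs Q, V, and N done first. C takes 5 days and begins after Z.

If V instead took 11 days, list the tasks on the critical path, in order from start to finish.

Critical path before the change: N→Z→C = 5+8+5 = 18 giving 18 days.
V is off the critical path — its longest chain is 13 days, giving 5 of slack.
That remains the longest chain; total 18 days.

N, Z, C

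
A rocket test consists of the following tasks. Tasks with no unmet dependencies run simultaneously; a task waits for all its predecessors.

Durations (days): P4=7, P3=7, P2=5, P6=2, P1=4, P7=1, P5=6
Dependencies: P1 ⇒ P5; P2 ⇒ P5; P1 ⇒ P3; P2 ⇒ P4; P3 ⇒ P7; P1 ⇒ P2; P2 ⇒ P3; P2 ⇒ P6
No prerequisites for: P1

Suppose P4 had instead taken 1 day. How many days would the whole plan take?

17

Baseline: P1→P2→P3→P7 = 4+5+7+1 = 17 → 17 days.
P4 is off the critical path — its longest chain is 16 days, giving 1 of slack.
The critical path is still P1→P2→P3→P7; finish is now 17 days.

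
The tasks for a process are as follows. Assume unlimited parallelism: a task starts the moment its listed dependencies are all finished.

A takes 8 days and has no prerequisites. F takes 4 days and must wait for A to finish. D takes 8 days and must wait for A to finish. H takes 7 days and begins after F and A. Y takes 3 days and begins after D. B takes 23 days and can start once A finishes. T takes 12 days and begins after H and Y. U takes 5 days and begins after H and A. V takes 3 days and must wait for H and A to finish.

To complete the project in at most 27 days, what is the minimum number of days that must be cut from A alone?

4

Current finish: 31 days; target: 27.
A is on every critical path, so each day cut from A cuts the finish by one (this holds down to a finish of 24).
Need 31 − 27 = 4 days off A → A becomes 4 days, finish becomes 27.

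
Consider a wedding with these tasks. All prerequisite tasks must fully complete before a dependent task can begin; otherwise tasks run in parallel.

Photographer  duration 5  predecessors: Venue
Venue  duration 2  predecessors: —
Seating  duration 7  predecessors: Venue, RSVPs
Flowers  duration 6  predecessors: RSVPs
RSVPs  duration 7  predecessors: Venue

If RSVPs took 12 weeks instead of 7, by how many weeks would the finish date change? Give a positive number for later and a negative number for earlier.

The binding path is Venue→RSVPs→Seating = 2+7+7 = 16; finish at 16 weeks.
Since RSVPs is critical, the +5 change carries straight to that chain (now 21 weeks).
That remains the longest chain; total 21 weeks.
Change in finish: 21 − 16 = +5 weeks.

5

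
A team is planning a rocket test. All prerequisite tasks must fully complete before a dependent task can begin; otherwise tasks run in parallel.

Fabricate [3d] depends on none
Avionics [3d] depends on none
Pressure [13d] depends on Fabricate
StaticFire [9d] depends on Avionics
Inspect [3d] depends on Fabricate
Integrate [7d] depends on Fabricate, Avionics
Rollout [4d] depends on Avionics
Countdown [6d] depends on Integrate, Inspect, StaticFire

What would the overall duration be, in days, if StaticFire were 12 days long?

21

As given, the longest chain is Avionics→StaticFire→Countdown = 3+9+6 = 18, so the finish is 18 days.
StaticFire lies on that path, so at 12 days the path becomes 21 days.
No other chain overtakes it, so the finish is 21 days.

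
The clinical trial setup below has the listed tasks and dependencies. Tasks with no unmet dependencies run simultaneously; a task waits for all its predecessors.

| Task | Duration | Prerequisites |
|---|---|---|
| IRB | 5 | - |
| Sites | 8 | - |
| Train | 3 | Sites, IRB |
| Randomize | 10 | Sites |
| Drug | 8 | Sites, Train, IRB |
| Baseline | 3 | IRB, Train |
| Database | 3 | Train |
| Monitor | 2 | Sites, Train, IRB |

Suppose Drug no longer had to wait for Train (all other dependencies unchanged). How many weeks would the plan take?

18

Original critical path: Sites→Train→Drug = 8+3+8 = 19 ⇒ 19 weeks.
Without Train→Drug, Drug's earliest start moves from 11 to 8.
The longest chain is now Sites→Randomize = 8+10 = 18, so the plan takes 18 weeks.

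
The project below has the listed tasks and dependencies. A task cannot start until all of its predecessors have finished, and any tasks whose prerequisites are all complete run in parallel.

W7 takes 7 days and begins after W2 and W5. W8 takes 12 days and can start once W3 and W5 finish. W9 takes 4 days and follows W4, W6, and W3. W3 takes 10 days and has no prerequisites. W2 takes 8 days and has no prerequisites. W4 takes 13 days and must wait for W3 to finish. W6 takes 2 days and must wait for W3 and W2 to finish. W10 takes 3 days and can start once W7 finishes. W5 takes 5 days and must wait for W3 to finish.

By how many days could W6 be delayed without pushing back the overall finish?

11

Critical path: W3→W4→W9 = 10+13+4 = 27, so the finish is 27 days.
Longest path through W6: 16 days (earliest finish 12, latest finish 23).
So W6 can slip 23 − 12 = 11 days.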